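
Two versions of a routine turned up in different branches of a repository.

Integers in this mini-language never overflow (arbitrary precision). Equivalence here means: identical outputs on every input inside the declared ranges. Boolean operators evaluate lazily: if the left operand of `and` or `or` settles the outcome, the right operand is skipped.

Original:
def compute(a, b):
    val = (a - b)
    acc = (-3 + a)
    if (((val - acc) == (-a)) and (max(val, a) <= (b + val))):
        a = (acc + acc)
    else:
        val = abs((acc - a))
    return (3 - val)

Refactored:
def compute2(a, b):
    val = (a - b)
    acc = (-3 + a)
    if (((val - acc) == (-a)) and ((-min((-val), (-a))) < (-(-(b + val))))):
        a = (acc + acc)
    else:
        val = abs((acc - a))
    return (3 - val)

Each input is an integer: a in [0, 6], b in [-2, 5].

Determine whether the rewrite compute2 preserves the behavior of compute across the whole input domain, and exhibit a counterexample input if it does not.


Input a=0, b=3: 6 from compute versus 0 from compute2.
verdict: not equivalent; witness: a=0, b=3


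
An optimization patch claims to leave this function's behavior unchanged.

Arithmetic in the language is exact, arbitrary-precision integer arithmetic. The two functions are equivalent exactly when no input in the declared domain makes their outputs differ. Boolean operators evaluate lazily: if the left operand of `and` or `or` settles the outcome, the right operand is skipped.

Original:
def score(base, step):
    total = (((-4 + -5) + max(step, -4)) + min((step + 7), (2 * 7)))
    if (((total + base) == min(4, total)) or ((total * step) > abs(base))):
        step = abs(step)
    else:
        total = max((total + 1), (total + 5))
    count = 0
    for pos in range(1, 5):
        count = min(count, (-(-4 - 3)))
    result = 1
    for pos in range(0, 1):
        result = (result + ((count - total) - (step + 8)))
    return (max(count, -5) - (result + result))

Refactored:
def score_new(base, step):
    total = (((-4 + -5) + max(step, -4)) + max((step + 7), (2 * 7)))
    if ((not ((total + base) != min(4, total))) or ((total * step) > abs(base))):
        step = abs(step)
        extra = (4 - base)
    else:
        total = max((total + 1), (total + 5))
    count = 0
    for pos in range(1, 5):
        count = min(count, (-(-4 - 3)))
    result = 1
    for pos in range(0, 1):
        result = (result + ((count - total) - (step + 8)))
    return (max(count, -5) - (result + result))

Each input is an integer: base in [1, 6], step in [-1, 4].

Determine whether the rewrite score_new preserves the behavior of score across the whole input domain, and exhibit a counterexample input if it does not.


There is a counterexample at base=1, step=-1: 8 on one side, 30 on the other.
score: total := -4 | (((total + base) == min(4, total)) or ((total * step) > abs(base))): true | step := 1 | count := 0 | iter pos=1: | count := 0 | iter pos=2: | count := 0 | iter pos=3: | count := 0 | iter pos=4: | count := 0 | result := 1 | iter pos=0: | result := -4 | result 8
score_new: total := 4 | ((not ((total + base) != min(4, total))) or ((total * step) > abs(base))): false | total := 9 | count := 0 | iter pos=1: | count := 0 | iter pos=2: | count := 0 | iter pos=3: | count := 0 | iter pos=4: | count := 0 | result := 1 | iter pos=0: | result := -15 | result 30
verdict: not equivalent; witness: base=1, step=-1


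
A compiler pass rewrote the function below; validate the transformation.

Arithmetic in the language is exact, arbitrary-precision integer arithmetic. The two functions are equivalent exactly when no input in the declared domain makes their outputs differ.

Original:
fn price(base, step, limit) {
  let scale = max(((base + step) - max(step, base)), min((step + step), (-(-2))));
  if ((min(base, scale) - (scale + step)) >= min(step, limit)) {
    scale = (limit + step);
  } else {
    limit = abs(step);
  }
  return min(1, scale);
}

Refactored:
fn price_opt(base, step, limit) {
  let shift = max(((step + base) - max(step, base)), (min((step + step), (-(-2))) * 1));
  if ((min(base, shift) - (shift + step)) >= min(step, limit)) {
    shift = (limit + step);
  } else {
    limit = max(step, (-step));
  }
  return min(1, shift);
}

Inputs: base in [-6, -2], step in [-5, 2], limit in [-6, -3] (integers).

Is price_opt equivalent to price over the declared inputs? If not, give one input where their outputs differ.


The two are interchangeable: arithmetic usage differs; also local variable names differ; also min/max/abs usage differs; also constant usage differs, and every declared input agrees.
As a probe, take base=-2, step=-2, limit=-3: price runs scale = -2; ((min(base, scale) - (scale + step)) >= min(step, limit)) -> true; scale = -5; return -5; price_opt runs shift = -2; ((min(base, shift) - (shift + step)) >= min(step, limit)) -> true; shift = -5; return -5; both end at -5.
Every one of the 160 inputs gives matching results.
verdict: equivalent


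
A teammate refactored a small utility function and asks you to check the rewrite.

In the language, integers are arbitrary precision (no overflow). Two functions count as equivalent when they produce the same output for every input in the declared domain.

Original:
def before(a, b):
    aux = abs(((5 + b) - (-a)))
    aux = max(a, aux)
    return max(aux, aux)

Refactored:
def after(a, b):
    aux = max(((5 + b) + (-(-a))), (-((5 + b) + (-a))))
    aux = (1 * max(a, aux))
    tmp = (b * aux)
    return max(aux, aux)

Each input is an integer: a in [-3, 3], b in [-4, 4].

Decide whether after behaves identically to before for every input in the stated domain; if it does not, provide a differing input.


Consider the input a=-3, b=-4.
before: aux becomes 2; next aux becomes 2; next final value 2
after: aux becomes -2; next aux becomes -2; next tmp becomes 8; next final value -2
2 and -2 differ, so these are not the same function on this domain.
verdict: not equivalent; witness: a=-3, b=-4


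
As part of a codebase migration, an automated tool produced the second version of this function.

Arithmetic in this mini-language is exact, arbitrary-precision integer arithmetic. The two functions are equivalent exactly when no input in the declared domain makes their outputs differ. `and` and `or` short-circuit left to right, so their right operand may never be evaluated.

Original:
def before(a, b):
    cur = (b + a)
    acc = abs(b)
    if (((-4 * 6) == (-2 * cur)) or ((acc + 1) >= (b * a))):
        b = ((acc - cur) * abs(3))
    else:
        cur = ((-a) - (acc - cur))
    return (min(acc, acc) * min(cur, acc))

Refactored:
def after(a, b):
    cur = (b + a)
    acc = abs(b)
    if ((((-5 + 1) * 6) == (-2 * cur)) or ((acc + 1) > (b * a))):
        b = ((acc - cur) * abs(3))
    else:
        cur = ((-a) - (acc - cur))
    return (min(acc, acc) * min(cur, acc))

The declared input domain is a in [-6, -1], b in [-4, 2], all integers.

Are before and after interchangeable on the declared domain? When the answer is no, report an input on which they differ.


Evaluate both at a=-2, b=-1.
before: cur becomes -3; next acc becomes 1; next (((-4 * 6) == (-2 * cur)) or ((acc + 1) >= (b * a))) evaluates to true; next b becomes 12; next final value -3
after: cur becomes -3; next acc becomes 1; next ((((-5 + 1) * 6) == (-2 * cur)) or ((acc + 1) > (b * a))) evaluates to false; next cur becomes -2; next final value -2
-3 != -2, so the rewrite changes behavior.
verdict: not equivalent; witness: a=-2, b=-1


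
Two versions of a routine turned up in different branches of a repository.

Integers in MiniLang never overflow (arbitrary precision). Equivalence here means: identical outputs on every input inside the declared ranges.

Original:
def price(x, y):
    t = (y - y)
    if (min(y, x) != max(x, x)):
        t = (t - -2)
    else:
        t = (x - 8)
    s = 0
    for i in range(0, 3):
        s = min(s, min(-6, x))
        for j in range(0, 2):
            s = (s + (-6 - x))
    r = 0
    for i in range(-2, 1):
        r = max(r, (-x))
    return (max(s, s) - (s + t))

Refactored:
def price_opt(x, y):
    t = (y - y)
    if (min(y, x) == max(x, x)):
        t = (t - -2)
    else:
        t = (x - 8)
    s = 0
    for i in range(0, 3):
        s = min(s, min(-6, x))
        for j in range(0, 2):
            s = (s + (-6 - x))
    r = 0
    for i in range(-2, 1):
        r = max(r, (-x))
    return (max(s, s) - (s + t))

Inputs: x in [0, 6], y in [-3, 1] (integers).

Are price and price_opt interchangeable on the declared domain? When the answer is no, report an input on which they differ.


Take x=0, y=-3.
price: t=0, then (min(y, x) != max(x, x)) is true, then t=2, then s=0, then (i=0), then s=-6, then (j=0), then s=-12, then (j=1), then s=-18, then (i=1), then s=-18, then (j=0), then s=-24, then (j=1), then s=-30, then (i=2), then s=-30, then (j=0), then s=-36, then (j=1), then s=-42, then r=0, then (i=-2), then r=0, then (i=-1), then r=0, then (i=0), then r=0, then returns -2
price_opt: t=0, then (min(y, x) == max(x, x)) is false, then t=-8, then s=0, then (i=0), then s=-6, then (j=0), then s=-12, then (j=1), then s=-18, then (i=1), then s=-18, then (j=0), then s=-24, then (j=1), then s=-30, then (i=2), then s=-30, then (j=0), then s=-36, then (j=1), then s=-42, then r=0, then (i=-2), then r=0, then (i=-1), then r=0, then (i=0), then r=0, then returns 8
-2 != 8, so the rewrite changes behavior.
verdict: not equivalent; witness: x=0, y=-3


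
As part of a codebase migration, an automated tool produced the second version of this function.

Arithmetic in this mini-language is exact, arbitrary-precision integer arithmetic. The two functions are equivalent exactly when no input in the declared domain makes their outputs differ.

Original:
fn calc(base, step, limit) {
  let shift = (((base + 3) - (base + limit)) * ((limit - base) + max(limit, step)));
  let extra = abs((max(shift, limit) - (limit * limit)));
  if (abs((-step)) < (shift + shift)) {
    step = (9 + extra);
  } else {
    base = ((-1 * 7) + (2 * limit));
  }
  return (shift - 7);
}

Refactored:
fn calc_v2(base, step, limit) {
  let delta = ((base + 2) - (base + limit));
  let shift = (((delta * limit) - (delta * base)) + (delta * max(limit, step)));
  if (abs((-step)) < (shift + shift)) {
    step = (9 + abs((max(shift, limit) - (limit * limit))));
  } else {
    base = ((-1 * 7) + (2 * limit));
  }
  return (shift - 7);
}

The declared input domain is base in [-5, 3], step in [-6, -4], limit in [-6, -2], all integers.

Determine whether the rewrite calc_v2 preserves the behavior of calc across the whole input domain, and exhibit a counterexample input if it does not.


The rewrite breaks on base=-5, step=-6, limit=-6, where the results are -70 and -63.
calc: shift becomes -63; next extra becomes 42; next (abs((-step)) < (shift + shift)) evaluates to false; next base becomes -19; next final value -70
calc_v2: delta becomes 8; next shift becomes -56; next (abs((-step)) < (shift + shift)) evaluates to false; next base becomes -19; next final value -63
verdict: not equivalent; witness: base=-5, step=-6, limit=-6


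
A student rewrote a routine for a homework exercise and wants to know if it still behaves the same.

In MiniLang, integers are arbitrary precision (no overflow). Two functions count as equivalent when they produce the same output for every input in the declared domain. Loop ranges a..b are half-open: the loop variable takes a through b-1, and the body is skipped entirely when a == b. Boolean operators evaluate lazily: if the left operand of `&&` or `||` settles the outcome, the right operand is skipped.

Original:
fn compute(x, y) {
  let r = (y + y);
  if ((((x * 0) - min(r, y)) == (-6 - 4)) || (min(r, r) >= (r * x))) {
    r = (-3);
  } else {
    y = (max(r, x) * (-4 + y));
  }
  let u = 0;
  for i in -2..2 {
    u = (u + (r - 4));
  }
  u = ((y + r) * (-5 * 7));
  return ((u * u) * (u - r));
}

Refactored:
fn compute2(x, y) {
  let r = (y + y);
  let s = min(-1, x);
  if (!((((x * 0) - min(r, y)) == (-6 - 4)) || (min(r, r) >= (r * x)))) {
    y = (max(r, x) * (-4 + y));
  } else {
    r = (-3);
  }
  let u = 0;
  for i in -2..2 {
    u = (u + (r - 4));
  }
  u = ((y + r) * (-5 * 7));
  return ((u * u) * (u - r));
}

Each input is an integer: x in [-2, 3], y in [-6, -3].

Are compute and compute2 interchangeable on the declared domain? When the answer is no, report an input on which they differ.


Changes here: statement counts differ; also min/max/abs usage differs; also constant usage differs; also local variable names differ; also boolean connective usage differs; the full 24-point sweep finds no disagreement.
verdict: equivalent


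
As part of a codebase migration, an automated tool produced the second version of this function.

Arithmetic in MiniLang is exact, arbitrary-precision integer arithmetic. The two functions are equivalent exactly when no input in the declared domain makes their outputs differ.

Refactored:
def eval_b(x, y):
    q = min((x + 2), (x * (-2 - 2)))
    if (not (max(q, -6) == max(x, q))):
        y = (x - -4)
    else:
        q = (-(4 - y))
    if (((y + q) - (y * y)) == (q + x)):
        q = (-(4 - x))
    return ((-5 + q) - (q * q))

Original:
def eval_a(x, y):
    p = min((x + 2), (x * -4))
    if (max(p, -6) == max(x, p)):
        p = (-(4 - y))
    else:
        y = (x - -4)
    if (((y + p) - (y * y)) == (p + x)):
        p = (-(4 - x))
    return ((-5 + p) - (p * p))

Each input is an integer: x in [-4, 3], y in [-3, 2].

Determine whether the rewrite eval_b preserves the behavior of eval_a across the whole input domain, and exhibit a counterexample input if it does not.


Equivalent — the differences include local variable names differ; constant usage differs; arithmetic usage differs; boolean connective usage differs, yet no declared input distinguishes the two.
As a probe, take x=-3, y=-3: eval_a runs p=-1, then (max(p, -6) == max(x, p)) is true, then p=-7, then (((y + p) - (y * y)) == (p + x)) is false, then returns -61; eval_b runs q=-1, then (not (max(q, -6) == max(x, q))) is false, then q=-7, then (((y + q) - (y * y)) == (q + x)) is false, then returns -61; both end at -61.
Across all 48 domain points the two functions coincide.
verdict: equivalent


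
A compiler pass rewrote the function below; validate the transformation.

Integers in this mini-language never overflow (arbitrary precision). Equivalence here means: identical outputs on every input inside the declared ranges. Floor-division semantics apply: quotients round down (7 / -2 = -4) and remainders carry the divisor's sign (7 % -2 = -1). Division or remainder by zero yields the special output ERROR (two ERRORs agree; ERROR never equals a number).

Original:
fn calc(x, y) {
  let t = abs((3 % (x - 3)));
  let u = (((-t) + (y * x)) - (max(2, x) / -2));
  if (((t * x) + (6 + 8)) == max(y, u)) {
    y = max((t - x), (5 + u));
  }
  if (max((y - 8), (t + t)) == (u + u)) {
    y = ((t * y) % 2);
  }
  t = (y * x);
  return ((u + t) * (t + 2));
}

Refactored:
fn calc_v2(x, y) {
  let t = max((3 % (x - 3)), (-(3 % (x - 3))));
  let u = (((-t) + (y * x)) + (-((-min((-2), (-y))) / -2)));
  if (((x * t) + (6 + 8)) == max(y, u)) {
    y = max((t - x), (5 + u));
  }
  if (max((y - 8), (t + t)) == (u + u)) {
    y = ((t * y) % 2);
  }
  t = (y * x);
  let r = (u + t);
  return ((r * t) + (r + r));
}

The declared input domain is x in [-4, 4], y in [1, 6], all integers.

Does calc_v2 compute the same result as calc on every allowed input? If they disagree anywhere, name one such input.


Take x=-4, y=3.
calc: t := 4 | u := -15 | (((t * x) + (6 + 8)) == max(y, u)): false | (max((y - 8), (t + t)) == (u + u)): false | t := -12 | result 270
calc_v2: t := 4 | u := -14 | (((x * t) + (6 + 8)) == max(y, u)): false | (max((y - 8), (t + t)) == (u + u)): false | t := -12 | r := -26 | result 260
270 != 260, so the rewrite changes behavior.
verdict: not equivalent; witness: x=-4, y=3


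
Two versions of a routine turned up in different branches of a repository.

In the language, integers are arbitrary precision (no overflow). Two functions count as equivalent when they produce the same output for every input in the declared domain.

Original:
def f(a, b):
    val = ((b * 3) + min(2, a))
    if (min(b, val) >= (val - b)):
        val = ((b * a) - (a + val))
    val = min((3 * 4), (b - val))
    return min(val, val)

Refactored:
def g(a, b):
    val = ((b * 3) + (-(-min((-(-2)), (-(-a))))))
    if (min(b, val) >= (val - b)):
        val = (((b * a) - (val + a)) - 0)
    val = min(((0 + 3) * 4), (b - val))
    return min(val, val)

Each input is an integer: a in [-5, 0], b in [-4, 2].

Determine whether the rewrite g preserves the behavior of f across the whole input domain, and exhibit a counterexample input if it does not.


Changes here: arithmetic usage differs; also constant usage differs; the full 42-point sweep finds no disagreement.
verdict: equivalent


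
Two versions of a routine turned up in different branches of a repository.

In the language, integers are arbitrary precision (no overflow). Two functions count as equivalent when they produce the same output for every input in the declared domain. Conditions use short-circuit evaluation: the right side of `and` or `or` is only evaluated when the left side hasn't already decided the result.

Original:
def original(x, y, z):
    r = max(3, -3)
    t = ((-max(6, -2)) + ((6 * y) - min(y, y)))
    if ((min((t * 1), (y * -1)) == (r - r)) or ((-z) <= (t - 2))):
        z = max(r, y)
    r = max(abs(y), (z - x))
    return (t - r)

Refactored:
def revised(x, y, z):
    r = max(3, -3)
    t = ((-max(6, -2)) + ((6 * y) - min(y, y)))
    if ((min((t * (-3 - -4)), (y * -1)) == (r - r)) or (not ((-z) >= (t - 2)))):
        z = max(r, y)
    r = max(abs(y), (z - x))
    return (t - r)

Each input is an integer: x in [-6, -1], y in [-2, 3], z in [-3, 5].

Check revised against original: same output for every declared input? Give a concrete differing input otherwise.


x=-6, y=2, z=-2 yields -5 from original but 0 from revised.
verdict: not equivalent; witness: x=-6, y=2, z=-2


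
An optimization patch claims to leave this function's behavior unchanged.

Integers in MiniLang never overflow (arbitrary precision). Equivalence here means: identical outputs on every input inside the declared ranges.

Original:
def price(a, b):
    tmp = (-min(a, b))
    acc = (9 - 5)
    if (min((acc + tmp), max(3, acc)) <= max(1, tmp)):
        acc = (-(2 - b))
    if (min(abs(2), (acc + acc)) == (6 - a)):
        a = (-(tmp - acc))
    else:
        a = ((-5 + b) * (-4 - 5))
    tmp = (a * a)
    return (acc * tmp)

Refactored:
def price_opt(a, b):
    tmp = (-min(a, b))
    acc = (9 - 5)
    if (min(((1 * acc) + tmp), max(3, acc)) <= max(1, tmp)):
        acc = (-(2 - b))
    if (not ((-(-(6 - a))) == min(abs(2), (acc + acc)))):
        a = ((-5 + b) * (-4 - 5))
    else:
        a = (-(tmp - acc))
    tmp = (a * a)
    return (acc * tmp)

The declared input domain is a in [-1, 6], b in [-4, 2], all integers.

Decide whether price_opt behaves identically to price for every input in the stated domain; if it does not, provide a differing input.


Although constant usage differs, plus boolean connective usage differs, plus arithmetic usage differs, 56/56 inputs agree.
verdict: equivalent


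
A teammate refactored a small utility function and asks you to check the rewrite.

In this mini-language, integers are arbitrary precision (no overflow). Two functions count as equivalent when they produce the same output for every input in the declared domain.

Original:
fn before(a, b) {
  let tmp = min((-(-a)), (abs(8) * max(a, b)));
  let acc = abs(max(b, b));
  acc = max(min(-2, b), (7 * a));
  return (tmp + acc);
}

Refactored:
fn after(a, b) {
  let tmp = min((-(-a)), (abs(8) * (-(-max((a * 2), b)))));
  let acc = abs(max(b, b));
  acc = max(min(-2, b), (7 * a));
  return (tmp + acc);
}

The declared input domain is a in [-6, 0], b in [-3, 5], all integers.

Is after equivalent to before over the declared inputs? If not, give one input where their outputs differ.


These are not equivalent — on a=-2, b=-3 the outputs split (-19 vs -27).
before: tmp=-16, then acc=3, then acc=-3, then returns -19
after: tmp=-24, then acc=3, then acc=-3, then returns -27
verdict: not equivalent; witness: a=-2, b=-3


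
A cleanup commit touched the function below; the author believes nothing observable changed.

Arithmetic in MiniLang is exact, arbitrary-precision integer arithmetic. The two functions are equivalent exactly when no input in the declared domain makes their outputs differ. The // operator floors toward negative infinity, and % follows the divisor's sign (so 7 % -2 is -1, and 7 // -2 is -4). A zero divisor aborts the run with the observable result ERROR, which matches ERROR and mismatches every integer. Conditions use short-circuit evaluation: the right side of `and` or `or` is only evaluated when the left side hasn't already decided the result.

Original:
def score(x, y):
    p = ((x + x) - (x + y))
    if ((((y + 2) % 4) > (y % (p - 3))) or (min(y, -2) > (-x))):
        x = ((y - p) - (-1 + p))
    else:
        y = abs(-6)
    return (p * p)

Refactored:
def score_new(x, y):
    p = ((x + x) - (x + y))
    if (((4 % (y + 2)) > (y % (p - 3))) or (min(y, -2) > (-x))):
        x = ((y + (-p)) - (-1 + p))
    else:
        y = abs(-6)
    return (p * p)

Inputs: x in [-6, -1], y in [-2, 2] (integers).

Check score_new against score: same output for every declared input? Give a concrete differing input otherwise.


The rewrite breaks on x=-6, y=-2, where the results are 16 and ERROR.
score: p=-4, then ((((y + 2) % 4) > (y % (p - 3))) or (min(y, -2) > (-x))) is true, then x=7, then returns 16
score_new: p=-4, then a zero divisor aborts: ERROR
verdict: not equivalent; witness: x=-6, y=-2


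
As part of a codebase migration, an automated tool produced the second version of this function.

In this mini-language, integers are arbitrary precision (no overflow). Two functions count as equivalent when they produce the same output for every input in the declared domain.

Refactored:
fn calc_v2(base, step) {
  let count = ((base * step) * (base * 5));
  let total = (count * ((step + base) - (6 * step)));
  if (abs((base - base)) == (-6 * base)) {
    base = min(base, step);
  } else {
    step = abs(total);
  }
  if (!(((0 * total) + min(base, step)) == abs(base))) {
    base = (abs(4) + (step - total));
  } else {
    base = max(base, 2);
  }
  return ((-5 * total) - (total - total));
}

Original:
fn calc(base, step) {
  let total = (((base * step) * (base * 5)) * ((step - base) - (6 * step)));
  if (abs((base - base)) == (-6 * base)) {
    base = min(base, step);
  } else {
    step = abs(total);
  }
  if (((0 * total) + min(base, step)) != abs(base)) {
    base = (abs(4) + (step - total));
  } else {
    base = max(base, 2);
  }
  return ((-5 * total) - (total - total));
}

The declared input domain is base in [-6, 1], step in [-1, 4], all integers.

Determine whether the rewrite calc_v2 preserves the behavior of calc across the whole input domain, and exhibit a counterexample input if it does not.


The rewrite breaks on base=-6, step=-1, where the results are 9900 and -900.
calc: total becomes -1980; next (abs((base - base)) == (-6 * base)) evaluates to false; next step becomes 1980; next (((0 * total) + min(base, step)) != abs(base)) evaluates to true; next base becomes 3964; next final value 9900
calc_v2: count becomes -180; next total becomes 180; next (abs((base - base)) == (-6 * base)) evaluates to false; next step becomes 180; next (!(((0 * total) + min(base, step)) == abs(base))) evaluates to true; next base becomes 4; next final value -900
verdict: not equivalent; witness: base=-6, step=-1


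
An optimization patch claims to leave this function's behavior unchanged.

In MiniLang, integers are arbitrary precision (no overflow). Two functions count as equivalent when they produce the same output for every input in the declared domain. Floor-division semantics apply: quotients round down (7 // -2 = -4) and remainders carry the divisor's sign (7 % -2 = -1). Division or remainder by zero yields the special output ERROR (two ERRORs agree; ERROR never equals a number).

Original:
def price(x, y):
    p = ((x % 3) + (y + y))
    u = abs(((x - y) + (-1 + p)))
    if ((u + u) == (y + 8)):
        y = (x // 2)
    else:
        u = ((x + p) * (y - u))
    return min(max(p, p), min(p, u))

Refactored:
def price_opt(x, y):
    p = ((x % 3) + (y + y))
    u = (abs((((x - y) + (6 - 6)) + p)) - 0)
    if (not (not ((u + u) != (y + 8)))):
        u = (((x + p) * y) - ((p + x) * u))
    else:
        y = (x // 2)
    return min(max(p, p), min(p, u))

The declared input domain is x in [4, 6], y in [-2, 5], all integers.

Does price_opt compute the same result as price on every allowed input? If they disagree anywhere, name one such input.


On input x=4, y=-2, price returns -4 while price_opt returns -3.
verdict: not equivalent; witness: x=4, y=-2


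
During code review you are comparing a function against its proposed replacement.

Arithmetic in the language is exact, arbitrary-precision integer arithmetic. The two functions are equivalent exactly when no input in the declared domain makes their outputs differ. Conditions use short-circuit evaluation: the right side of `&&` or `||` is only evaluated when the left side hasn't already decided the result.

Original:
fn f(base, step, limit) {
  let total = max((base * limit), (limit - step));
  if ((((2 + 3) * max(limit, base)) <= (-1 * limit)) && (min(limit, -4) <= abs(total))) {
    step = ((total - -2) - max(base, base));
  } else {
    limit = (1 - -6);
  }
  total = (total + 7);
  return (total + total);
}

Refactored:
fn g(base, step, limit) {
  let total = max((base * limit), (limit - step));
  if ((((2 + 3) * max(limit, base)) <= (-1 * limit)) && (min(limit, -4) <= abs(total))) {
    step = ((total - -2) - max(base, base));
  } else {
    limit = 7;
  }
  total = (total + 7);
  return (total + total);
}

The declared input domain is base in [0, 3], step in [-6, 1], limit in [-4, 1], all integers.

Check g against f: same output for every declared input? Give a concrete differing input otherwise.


The two versions differ — the changes include arithmetic usage differs, and constant usage differs.
Tracing base=0, step=0, limit=1: f: total = 1; ((((2 + 3) * max(limit, base)) <= (-1 * limit)) && (min(limit, -4) <= abs(total))) -> false; limit = 7; total = 8; return 16 | g: total = 1; ((((2 + 3) * max(limit, base)) <= (-1 * limit)) && (min(limit, -4) <= abs(total))) -> false; limit = 7; total = 8; return 16 — matching result 16.
Across all 192 domain points the two functions coincide.
verdict: equivalent


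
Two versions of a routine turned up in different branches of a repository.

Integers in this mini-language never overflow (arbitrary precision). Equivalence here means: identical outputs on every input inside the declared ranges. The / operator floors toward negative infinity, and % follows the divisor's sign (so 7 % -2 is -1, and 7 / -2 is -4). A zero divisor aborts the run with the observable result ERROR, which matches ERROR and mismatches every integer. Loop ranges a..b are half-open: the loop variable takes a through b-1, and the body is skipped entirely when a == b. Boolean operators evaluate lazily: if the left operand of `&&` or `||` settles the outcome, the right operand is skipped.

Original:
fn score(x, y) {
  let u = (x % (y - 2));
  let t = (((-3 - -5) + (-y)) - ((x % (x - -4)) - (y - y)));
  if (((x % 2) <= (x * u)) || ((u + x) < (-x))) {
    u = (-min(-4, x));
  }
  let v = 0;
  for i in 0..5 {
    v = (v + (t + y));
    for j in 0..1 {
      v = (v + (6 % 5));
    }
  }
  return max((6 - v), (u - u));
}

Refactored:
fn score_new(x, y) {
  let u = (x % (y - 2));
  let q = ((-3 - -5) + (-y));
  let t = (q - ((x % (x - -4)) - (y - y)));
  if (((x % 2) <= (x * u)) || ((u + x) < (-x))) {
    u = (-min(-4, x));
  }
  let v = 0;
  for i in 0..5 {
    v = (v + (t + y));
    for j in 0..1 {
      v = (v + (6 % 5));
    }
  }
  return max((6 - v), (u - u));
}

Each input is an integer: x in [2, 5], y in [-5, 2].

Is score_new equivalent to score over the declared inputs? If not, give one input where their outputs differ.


The two are interchangeable: local variable names differ, plus statement counts differ, and every declared input agrees.
Tracing x=4, y=2: score: hits division by zero so the output is ERROR | score_new: hits division by zero so the output is ERROR — matching result ERROR.
An exhaustive pass over the 32 declared inputs shows identical outputs.
verdict: equivalent


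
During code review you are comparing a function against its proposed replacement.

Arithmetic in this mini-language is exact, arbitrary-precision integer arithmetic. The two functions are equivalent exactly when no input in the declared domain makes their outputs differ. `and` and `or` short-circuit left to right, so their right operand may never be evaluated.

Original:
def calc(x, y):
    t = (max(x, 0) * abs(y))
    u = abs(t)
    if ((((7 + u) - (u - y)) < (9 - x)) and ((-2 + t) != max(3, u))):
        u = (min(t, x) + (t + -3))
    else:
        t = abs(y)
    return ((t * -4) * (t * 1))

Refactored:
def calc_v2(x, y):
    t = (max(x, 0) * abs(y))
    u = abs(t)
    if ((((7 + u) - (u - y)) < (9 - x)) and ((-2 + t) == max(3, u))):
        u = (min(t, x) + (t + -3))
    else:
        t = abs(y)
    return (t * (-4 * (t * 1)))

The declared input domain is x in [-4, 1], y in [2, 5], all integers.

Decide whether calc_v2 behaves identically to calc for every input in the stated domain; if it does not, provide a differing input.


Consider the input x=-4, y=2.
calc: t = 0; u = 0; ((((7 + u) - (u - y)) < (9 - x)) and ((-2 + t) != max(3, u))) -> true; u = -7; return 0
calc_v2: t = 0; u = 0; ((((7 + u) - (u - y)) < (9 - x)) and ((-2 + t) == max(3, u))) -> false; t = 2; return -16
0 and -16 differ, so these are not the same function on this domain.
verdict: not equivalent; witness: x=-4, y=2


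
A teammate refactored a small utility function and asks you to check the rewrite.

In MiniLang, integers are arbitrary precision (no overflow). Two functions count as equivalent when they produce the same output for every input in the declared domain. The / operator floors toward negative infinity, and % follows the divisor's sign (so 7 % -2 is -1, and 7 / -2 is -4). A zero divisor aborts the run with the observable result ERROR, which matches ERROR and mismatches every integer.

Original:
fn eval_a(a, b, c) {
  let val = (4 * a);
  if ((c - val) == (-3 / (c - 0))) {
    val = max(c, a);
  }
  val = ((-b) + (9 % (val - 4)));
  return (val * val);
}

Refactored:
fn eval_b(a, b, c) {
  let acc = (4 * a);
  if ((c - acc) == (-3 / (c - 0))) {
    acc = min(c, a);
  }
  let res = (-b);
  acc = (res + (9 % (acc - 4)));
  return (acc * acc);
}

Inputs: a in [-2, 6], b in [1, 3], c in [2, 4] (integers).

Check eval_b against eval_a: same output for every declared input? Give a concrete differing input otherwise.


a=1, b=1, c=2 yields 4 from eval_a but 1 from eval_b.
verdict: not equivalent; witness: a=1, b=1, c=2


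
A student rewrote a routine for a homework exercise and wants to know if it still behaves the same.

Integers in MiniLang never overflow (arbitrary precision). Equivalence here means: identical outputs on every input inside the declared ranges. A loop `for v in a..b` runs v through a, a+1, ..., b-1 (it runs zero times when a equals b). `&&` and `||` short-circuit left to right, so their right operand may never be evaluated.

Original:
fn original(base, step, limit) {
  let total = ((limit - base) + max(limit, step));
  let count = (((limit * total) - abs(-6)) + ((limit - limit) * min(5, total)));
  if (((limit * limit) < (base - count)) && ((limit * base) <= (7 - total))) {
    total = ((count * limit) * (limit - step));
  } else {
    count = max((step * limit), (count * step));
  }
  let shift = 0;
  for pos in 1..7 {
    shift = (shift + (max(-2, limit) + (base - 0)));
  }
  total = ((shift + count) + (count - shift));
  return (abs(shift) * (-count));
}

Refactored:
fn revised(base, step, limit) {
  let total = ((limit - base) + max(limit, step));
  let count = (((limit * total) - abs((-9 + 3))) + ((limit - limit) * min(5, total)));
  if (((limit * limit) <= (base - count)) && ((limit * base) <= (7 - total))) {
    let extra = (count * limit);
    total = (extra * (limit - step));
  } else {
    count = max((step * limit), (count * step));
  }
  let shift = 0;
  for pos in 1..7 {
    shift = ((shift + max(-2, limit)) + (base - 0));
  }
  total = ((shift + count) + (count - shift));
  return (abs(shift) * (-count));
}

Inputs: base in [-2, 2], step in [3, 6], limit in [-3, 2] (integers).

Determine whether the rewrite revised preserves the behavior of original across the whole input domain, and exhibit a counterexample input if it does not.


Consider the input base=0, step=4, limit=-3.
original: total := 1 | count := -9 | (((limit * limit) < (base - count)) && ((limit * base) <= (7 - total))): false | count := -12 | shift := 0 | iter pos=1: | shift := -2 | iter pos=2: | shift := -4 | iter pos=3: | shift := -6 | iter pos=4: | shift := -8 | iter pos=5: | shift := -10 | iter pos=6: | shift := -12 | total := -24 | result 144
revised: total := 1 | count := -9 | (((limit * limit) <= (base - count)) && ((limit * base) <= (7 - total))): true | extra := 27 | total := -189 | shift := 0 | iter pos=1: | shift := -2 | iter pos=2: | shift := -4 | iter pos=3: | shift := -6 | iter pos=4: | shift := -8 | iter pos=5: | shift := -10 | iter pos=6: | shift := -12 | total := -18 | result 108
144 != 108, so the rewrite changes behavior.
verdict: not equivalent; witness: base=0, step=4, limit=-3


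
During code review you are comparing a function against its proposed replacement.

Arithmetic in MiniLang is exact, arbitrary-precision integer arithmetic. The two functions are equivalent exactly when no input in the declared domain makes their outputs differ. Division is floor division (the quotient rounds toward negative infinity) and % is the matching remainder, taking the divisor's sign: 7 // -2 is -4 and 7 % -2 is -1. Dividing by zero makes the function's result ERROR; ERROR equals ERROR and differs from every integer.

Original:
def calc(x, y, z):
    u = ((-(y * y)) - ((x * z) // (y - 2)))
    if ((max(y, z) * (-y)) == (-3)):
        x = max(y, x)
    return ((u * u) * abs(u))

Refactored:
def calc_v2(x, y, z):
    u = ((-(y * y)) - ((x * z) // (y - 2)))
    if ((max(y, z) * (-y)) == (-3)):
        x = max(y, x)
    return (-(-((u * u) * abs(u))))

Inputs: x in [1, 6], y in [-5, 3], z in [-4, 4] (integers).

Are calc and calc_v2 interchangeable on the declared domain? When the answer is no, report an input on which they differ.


The two are interchangeable: same computation, different form, and every declared input agrees.
As a probe, take x=2, y=1, z=-1: calc runs u := -3 | ((max(y, z) * (-y)) == (-3)): false | result 27; calc_v2 runs u := -3 | ((max(y, z) * (-y)) == (-3)): false | result 27; both end at 27.
Across all 486 domain points the two functions coincide.
verdict: equivalent


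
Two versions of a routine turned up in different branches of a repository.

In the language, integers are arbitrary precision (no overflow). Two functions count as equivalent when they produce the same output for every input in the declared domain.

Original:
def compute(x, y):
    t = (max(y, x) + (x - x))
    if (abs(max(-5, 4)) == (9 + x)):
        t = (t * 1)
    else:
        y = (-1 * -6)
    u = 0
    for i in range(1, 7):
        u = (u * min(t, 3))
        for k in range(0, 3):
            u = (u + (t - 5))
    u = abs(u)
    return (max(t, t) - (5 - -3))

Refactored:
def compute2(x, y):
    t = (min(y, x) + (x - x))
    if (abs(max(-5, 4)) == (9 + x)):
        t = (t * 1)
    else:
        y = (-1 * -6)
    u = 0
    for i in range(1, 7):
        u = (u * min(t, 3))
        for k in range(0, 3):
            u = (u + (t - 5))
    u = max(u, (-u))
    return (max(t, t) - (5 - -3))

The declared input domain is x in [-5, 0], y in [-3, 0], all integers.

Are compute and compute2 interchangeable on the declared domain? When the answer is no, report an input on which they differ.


These are not equivalent — on x=-5, y=-3 the outputs split (-11 vs -13).
compute: t=-3, then (abs(max(-5, 4)) == (9 + x)) is true, then t=-3, then u=0, then (i=1), then u=0, then (k=0), then u=-8, then (k=1), then u=-16, then (k=2), then u=-24, then (i=2), then u=72, then (k=0), then u=64, then (k=1), then u=56, then (k=2), then u=48, then (i=3), then u=-144, then (k=0), then u=-152, then (k=1), then u=-160, then (k=2), then u=-168, then (i=4), then u=504, then (k=0), then u=496, then (k=1), then u=488, then (k=2), then u=480, then (i=5), then u=-1440, then (k=0), then u=-1448, then (k=1), then u=-1456, then (k=2), then u=-1464, then (i=6), then u=4392, then (k=0), then u=4384, then (k=1), then u=4376, then (k=2), then u=4368, then u=4368, then returns -11
compute2: t=-5, then (abs(max(-5, 4)) == (9 + x)) is true, then t=-5, then u=0, then (i=1), then u=0, then (k=0), then u=-10, then (k=1), then u=-20, then (k=2), then u=-30, then (i=2), then u=150, then (k=0), then u=140, then (k=1), then u=130, then (k=2), then u=120, then (i=3), then u=-600, then (k=0), then u=-610, then (k=1), then u=-620, then (k=2), then u=-630, then (i=4), then u=3150, then (k=0), then u=3140, then (k=1), then u=3130, then (k=2), then u=3120, then (i=5), then u=-15600, then (k=0), then u=-15610, then (k=1), then u=-15620, then (k=2), then u=-15630, then (i=6), then u=78150, then (k=0), then u=78140, then (k=1), then u=78130, then (k=2), then u=78120, then u=78120, then returns -13
verdict: not equivalent; witness: x=-5, y=-3


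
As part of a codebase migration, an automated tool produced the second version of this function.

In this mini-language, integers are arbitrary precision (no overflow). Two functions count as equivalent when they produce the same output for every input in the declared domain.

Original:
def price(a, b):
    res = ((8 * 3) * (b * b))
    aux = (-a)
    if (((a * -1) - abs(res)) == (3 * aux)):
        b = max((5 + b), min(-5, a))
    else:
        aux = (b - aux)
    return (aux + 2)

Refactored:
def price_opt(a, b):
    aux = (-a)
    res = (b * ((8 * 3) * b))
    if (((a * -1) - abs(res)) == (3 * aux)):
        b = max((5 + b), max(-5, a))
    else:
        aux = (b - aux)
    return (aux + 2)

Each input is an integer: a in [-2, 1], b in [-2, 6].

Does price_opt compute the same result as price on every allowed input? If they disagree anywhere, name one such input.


Although `min(-5, a)` became `max(-5, a)`, no input in the stated domain can expose it; all 36 inputs agree.
verdict: equivalent


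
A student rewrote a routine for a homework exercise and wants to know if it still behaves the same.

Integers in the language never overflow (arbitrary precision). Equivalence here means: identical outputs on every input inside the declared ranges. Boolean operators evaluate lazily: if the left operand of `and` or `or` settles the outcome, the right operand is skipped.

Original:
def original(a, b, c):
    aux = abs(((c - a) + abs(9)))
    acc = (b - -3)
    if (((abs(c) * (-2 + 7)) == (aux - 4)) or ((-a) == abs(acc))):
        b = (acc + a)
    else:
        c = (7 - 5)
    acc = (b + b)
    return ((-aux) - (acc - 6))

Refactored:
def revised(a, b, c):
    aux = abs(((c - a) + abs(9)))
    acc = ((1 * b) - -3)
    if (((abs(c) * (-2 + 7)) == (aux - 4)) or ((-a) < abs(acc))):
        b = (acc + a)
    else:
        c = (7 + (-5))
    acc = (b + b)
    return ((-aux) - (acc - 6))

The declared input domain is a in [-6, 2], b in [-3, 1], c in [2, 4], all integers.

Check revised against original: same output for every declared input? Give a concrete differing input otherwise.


On input a=-4, b=1, c=2, original returns -9 while revised returns -11.
verdict: not equivalent; witness: a=-4, b=1, c=2


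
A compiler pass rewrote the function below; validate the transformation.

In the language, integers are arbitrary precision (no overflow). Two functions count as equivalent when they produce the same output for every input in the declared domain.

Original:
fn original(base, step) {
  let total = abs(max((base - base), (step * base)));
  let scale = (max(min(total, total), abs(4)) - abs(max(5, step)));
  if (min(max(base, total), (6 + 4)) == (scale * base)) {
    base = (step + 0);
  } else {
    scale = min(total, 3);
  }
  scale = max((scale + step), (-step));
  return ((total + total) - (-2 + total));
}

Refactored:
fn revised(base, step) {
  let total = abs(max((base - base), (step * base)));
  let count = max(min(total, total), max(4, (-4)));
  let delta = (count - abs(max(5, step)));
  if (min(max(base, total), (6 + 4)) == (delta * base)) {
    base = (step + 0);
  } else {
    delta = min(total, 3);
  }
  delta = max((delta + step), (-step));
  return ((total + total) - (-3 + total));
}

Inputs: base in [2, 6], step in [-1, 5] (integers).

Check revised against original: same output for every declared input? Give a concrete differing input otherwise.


Take base=2, step=-1.
original: total = 0; scale = -1; (min(max(base, total), (6 + 4)) == (scale * base)) -> false; scale = 0; scale = 1; return 2
revised: total = 0; count = 4; delta = -1; (min(max(base, total), (6 + 4)) == (delta * base)) -> false; delta = 0; delta = 1; return 3
2 and 3 differ, so these are not the same function on this domain.
verdict: not equivalent; witness: base=2, step=-1
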